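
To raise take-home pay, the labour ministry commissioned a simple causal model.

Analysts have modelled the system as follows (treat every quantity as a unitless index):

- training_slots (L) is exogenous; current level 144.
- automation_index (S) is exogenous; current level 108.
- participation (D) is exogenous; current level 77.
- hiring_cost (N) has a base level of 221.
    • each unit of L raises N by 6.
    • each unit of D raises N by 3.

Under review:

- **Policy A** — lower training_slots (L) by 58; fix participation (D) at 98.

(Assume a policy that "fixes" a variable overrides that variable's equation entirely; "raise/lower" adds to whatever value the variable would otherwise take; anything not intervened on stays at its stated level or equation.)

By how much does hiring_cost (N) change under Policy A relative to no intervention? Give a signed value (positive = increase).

-285

Baseline:
  L = 144
  D = 77
  N = 221 + 6·144 + 3·77 = 1316
Policy A (L − 58, D := 98):
  L = 144 − 58 = 86
  D = 98
  N = 221 + 6·86 + 3·98 = 1031
Change in N: 1031 − 1316 = -285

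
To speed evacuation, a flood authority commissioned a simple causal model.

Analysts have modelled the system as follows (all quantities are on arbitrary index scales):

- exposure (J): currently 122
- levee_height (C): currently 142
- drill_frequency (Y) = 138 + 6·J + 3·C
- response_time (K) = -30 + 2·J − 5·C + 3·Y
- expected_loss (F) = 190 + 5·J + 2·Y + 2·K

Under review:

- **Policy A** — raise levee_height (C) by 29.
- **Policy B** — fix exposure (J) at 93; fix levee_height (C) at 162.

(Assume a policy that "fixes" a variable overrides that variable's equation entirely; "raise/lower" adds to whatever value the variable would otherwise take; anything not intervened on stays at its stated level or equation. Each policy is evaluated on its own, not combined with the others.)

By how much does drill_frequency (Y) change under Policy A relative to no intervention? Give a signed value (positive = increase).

87

Baseline:
  J = 122
  C = 142
  Y = 138 + 6·122 + 3·142 = 1296
Policy A (C + 29):
  J = 122
  C = 142 + 29 = 171
  Y = 138 + 6·122 + 3·171 = 1383
Change in Y: 1383 − 1296 = 87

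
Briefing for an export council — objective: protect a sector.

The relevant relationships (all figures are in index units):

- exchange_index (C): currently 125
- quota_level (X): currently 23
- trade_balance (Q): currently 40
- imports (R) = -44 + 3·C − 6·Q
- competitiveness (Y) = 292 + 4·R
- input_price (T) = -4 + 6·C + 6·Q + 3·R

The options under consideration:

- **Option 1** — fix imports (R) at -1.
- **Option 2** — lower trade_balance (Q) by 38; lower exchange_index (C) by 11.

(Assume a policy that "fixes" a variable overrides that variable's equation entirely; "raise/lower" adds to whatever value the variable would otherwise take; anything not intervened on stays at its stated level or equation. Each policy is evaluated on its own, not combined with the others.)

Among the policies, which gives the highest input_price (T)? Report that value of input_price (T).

1550

Option 1 (R := -1):
  C = 125
  Q = 40
  R = -1
  T = -4 + 6·125 + 6·40 + 3·(-1) = 983
Option 2 (Q − 38, C − 11):
  C = 125 − 11 = 114
  Q = 40 − 38 = 2
  R = -44 + 3·114 − 6·2 = 286
  T = -4 + 6·114 + 6·2 + 3·286 = 1550
Comparing — Option 1: T=983, Option 2: T=1550. Highest is 1550 (Option 2).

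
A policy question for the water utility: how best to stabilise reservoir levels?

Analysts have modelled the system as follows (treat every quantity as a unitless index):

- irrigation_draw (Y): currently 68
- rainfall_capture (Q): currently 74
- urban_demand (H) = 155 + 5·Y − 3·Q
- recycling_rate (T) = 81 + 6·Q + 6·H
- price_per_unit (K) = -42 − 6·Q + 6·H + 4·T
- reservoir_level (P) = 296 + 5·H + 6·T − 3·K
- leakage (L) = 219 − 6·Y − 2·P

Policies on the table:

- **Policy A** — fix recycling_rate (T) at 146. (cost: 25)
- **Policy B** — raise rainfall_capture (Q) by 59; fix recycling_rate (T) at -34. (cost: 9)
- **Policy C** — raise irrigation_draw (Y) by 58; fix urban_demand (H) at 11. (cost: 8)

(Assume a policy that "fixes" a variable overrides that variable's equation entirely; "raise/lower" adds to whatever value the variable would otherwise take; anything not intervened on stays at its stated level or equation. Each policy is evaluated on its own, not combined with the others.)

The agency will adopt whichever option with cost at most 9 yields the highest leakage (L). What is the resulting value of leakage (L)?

Policy B (Q + 59, T := -34):
  Y = 68
  Q = 74 + 59 = 133
  H = 155 + 5·68 − 3·133 = 96
  T = -34
  K = -42 − 6·133 + 6·96 + 4·(-34) = -400
  P = 296 + 5·96 + 6·(-34) − 3·(-400) = 1772
  L = 219 − 6·68 − 2·1772 = -3733
Policy C (Y + 58, H := 11):
  Y = 68 + 58 = 126
  Q = 74
  H = 11
  T = 81 + 6·74 + 6·11 = 591
  K = -42 − 6·74 + 6·11 + 4·591 = 1944
  P = 296 + 5·11 + 6·591 − 3·1944 = -1935
  L = 219 − 6·126 − 2·(-1935) = 3333
Comparing — Policy B: L=-3733, Policy C: L=3333. Highest is 3333 (Policy C).

3333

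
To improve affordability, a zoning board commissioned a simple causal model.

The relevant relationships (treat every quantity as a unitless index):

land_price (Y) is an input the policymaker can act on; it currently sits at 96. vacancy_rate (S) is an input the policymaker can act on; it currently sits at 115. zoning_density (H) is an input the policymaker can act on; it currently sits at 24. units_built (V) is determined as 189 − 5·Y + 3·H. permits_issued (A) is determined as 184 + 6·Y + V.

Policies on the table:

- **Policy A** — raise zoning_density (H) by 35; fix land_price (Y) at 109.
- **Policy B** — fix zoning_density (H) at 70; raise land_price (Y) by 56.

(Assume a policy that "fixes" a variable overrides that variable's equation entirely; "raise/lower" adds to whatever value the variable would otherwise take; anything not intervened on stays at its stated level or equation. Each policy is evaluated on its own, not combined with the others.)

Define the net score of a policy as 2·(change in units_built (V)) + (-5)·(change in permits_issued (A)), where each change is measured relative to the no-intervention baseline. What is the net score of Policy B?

Baseline:
  Y = 96
  H = 24
  V = 189 − 5·96 + 3·24 = -219
  A = 184 + 6·96 + (-219) = 541
Policy B (H := 70, Y + 56):
  Y = 96 + 56 = 152
  H = 70
  V = 189 − 5·152 + 3·70 = -361
  A = 184 + 6·152 + (-361) = 735
ΔV = -361 − (-219) = -142; ΔA = 735 − 541 = 194
Score = 2·(-142) + (-5)·194 = -1254

-1254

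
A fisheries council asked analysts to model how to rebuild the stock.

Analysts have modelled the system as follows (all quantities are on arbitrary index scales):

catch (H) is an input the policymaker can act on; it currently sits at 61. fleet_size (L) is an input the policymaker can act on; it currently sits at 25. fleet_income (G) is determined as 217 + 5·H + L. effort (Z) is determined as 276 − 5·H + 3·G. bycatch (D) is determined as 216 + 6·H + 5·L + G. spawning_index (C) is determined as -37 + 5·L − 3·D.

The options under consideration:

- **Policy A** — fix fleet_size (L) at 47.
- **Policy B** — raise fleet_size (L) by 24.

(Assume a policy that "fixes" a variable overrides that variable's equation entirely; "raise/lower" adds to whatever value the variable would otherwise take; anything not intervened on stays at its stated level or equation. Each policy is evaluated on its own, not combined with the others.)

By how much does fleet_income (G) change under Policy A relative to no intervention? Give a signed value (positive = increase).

22

Baseline:
  H = 61
  L = 25
  G = 217 + 5·61 + 25 = 547
Policy A (L := 47):
  H = 61
  L = 47
  G = 217 + 5·61 + 47 = 569
Change in G: 569 − 547 = 22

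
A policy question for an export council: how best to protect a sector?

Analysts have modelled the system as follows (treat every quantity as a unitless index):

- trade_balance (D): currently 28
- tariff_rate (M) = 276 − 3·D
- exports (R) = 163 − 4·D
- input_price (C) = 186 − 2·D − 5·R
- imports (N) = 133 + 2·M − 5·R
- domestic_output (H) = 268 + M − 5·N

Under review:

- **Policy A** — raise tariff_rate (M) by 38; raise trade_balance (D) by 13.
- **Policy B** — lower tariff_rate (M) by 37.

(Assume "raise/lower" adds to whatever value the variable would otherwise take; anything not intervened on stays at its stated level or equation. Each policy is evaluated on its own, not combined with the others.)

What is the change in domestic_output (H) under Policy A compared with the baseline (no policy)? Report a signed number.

-1291

Baseline:
  D = 28
  M = 276 − 3·28 = 192
  R = 163 − 4·28 = 51
  N = 133 + 2·192 − 5·51 = 262
  H = 268 + 192 − 5·262 = -850
Policy A (M + 38, D + 13):
  D = 28 + 13 = 41
  M = 276 − 3·41 (+38 from intervention) = 191
  R = 163 − 4·41 = -1
  N = 133 + 2·191 − 5·(-1) = 520
  H = 268 + 191 − 5·520 = -2141
Change in H: -2141 − (-850) = -1291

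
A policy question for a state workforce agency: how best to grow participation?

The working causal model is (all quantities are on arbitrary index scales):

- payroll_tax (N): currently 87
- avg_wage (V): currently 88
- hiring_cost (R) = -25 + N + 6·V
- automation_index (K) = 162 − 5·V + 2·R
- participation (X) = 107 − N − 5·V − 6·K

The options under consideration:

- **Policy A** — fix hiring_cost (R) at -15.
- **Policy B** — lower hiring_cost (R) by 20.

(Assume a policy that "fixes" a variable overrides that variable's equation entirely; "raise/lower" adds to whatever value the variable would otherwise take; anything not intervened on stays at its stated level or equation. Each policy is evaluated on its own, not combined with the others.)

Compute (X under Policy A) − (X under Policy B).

7020

Policy A (R := -15):
  N = 87
  V = 88
  R = -15
  K = 162 − 5·88 + 2·(-15) = -308
  X = 107 − 87 − 5·88 − 6·(-308) = 1428
Policy B (R − 20):
  N = 87
  V = 88
  R = -25 + 87 + 6·88 (−20 from intervention) = 570
  K = 162 − 5·88 + 2·570 = 862
  X = 107 − 87 − 5·88 − 6·862 = -5592
X: 1428 − (-5592) = 7020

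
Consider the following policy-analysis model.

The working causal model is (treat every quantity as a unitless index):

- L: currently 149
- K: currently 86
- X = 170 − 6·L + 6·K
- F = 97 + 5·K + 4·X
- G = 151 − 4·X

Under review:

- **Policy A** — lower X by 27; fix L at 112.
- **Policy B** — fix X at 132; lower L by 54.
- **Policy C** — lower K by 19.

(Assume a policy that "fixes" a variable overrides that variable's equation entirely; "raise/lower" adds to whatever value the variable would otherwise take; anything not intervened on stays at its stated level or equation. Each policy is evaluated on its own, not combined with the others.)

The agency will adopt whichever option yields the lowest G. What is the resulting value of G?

-377

Policy A (X − 27, L := 112):
  L = 112
  K = 86
  X = 170 − 6·112 + 6·86 (−27 from intervention) = -13
  G = 151 − 4·(-13) = 203
Policy B (X := 132, L − 54):
  L = 149 − 54 = 95
  K = 86
  X = 132
  G = 151 − 4·132 = -377
Policy C (K − 19):
  L = 149
  K = 86 − 19 = 67
  X = 170 − 6·149 + 6·67 = -322
  G = 151 − 4·(-322) = 1439
Comparing — Policy A: G=203, Policy B: G=-377, Policy C: G=1439. Lowest is -377 (Policy B).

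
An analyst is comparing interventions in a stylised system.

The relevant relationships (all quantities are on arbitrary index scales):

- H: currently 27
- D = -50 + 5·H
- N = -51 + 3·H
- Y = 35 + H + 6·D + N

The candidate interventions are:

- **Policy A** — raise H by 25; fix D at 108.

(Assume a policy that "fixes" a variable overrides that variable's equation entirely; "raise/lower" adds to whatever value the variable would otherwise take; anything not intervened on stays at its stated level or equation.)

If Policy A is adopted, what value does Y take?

840

Policy A (H + 25, D := 108):
  H = 27 + 25 = 52
  D = 108
  N = -51 + 3·52 = 105
  Y = 35 + 52 + 6·108 + 105 = 840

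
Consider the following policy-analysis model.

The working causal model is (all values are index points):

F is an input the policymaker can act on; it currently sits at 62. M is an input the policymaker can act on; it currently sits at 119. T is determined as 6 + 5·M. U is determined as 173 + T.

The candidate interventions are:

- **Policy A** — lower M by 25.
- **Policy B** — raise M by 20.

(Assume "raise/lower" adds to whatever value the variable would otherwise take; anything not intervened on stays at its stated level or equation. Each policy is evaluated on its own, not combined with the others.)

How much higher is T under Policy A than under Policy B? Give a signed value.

-225

Policy A (M − 25):
  M = 119 − 25 = 94
  T = 6 + 5·94 = 476
Policy B (M + 20):
  M = 119 + 20 = 139
  T = 6 + 5·139 = 701
T: 476 − 701 = -225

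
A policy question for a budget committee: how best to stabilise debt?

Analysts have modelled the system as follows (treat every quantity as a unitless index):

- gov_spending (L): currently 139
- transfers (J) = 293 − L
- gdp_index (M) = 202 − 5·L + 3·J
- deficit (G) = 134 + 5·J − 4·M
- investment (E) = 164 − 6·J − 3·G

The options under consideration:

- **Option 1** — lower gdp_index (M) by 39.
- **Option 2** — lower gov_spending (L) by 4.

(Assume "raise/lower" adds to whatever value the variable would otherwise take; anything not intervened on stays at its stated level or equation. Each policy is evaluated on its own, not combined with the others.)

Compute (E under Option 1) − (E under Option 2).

-768

Option 1 (M − 39):
  L = 139
  J = 293 − 139 = 154
  M = 202 − 5·139 + 3·154 (−39 from intervention) = -70
  G = 134 + 5·154 − 4·(-70) = 1184
  E = 164 − 6·154 − 3·1184 = -4312
Option 2 (L − 4):
  L = 139 − 4 = 135
  J = 293 − 135 = 158
  M = 202 − 5·135 + 3·158 = 1
  G = 134 + 5·158 − 4·1 = 920
  E = 164 − 6·158 − 3·920 = -3544
E: -4312 − (-3544) = -768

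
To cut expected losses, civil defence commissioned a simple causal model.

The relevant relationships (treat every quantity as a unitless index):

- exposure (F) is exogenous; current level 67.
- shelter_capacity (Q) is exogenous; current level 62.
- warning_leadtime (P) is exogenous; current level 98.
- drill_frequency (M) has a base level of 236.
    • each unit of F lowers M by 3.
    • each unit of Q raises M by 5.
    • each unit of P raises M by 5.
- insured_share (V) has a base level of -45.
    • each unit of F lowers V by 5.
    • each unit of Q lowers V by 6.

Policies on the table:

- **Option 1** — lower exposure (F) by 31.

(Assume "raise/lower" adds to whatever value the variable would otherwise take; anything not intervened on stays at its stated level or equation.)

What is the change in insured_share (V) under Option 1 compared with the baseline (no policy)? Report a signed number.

155

Baseline:
  F = 67
  Q = 62
  V = -45 − 5·67 − 6·62 = -752
Option 1 (F − 31):
  F = 67 − 31 = 36
  Q = 62
  V = -45 − 5·36 − 6·62 = -597
Change in V: -597 − (-752) = 155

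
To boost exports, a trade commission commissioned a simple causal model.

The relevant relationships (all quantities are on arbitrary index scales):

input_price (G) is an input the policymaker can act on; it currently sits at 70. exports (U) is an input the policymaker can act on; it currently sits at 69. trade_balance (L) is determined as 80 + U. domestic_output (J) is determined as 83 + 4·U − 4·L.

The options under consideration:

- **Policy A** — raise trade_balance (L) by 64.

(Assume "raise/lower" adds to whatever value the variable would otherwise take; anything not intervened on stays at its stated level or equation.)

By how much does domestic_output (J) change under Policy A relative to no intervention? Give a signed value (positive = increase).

-256

Baseline:
  U = 69
  L = 80 + 69 = 149
  J = 83 + 4·69 − 4·149 = -237
Policy A (L + 64):
  U = 69
  L = 80 + 69 (+64 from intervention) = 213
  J = 83 + 4·69 − 4·213 = -493
Change in J: -493 − (-237) = -256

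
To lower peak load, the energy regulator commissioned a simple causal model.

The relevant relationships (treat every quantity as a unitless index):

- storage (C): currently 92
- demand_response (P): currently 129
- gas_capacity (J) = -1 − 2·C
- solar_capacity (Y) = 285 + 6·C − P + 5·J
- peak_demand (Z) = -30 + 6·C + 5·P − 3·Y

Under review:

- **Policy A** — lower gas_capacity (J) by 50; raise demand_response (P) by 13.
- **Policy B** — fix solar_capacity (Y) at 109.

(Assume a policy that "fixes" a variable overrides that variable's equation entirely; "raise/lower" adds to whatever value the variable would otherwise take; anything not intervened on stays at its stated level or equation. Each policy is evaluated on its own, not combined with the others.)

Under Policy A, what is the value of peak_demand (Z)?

Policy A (J − 50, P + 13):
  C = 92
  P = 129 + 13 = 142
  J = -1 − 2·92 (−50 from intervention) = -235
  Y = 285 + 6·92 − 142 + 5·(-235) = -480
  Z = -30 + 6·92 + 5·142 − 3·(-480) = 2672

2672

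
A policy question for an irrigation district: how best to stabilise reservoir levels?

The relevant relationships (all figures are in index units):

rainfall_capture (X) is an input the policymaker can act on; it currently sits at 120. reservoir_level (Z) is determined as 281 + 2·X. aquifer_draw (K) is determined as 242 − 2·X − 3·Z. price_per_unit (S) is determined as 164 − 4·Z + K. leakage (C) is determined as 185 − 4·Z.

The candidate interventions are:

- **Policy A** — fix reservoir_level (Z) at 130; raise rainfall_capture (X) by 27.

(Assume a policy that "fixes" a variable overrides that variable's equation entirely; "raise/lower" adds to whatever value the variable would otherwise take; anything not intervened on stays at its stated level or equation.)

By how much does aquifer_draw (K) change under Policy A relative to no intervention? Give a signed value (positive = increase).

1119

Baseline:
  X = 120
  Z = 281 + 2·120 = 521
  K = 242 − 2·120 − 3·521 = -1561
Policy A (Z := 130, X + 27):
  X = 120 + 27 = 147
  Z = 130
  K = 242 − 2·147 − 3·130 = -442
Change in K: -442 − (-1561) = 1119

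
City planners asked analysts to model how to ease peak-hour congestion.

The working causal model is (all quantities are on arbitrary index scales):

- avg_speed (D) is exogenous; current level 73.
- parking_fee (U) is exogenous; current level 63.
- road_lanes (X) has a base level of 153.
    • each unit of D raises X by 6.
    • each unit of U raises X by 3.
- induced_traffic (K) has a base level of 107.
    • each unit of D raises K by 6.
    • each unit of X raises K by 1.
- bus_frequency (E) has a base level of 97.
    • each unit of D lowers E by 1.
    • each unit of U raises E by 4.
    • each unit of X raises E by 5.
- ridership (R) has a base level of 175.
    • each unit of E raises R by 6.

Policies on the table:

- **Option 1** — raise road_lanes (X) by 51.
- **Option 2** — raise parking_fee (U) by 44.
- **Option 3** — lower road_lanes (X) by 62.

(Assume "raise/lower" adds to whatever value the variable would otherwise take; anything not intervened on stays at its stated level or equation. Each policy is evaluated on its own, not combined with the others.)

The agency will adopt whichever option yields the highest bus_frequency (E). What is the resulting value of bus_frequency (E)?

Option 1 (X + 51):
  D = 73
  U = 63
  X = 153 + 6·73 + 3·63 (+51 from intervention) = 831
  E = 97 − 73 + 4·63 + 5·831 = 4431
Option 2 (U + 44):
  D = 73
  U = 63 + 44 = 107
  X = 153 + 6·73 + 3·107 = 912
  E = 97 − 73 + 4·107 + 5·912 = 5012
Option 3 (X − 62):
  D = 73
  U = 63
  X = 153 + 6·73 + 3·63 (−62 from intervention) = 718
  E = 97 − 73 + 4·63 + 5·718 = 3866
Comparing — Option 1: E=4431, Option 2: E=5012, Option 3: E=3866. Highest is 5012 (Option 2).

5012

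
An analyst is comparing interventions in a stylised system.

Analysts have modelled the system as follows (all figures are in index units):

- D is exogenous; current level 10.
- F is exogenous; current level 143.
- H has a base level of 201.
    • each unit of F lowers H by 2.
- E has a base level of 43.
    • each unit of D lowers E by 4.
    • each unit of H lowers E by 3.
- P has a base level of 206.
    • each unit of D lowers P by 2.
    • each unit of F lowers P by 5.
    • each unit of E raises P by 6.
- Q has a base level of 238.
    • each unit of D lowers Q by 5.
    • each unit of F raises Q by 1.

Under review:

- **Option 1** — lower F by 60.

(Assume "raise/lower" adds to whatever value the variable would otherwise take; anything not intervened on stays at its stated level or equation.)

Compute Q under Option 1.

Option 1 (F − 60):
  D = 10
  F = 143 − 60 = 83
  Q = 238 − 5·10 + 83 = 271

271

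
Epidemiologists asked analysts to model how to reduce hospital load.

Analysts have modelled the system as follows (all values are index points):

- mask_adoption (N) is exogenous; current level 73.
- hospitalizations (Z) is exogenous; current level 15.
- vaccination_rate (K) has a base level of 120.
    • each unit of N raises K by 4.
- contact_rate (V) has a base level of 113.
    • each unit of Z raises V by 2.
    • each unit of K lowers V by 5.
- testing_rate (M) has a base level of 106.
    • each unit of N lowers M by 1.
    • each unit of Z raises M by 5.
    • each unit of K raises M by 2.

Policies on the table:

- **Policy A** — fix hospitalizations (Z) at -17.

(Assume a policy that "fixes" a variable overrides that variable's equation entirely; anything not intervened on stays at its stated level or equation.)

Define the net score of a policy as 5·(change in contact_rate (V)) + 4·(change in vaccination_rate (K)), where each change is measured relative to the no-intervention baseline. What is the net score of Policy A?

Baseline:
  N = 73
  Z = 15
  K = 120 + 4·73 = 412
  V = 113 + 2·15 − 5·412 = -1917
Policy A (Z := -17):
  N = 73
  Z = -17
  K = 120 + 4·73 = 412
  V = 113 + 2·(-17) − 5·412 = -1981
ΔV = -1981 − (-1917) = -64; ΔK = 412 − 412 = 0
Score = 5·(-64) + 4·0 = -320

-320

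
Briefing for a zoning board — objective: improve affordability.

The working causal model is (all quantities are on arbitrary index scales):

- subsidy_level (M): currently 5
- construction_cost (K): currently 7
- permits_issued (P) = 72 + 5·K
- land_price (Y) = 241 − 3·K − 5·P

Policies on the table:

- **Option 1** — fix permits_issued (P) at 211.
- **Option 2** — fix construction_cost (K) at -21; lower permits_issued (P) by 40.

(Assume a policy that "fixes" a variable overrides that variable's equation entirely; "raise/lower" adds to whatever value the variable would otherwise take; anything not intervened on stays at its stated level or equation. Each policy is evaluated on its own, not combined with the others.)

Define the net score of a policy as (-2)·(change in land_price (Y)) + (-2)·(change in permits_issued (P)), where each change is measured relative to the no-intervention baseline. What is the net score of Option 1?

Baseline:
  K = 7
  P = 72 + 5·7 = 107
  Y = 241 − 3·7 − 5·107 = -315
Option 1 (P := 211):
  K = 7
  P = 211
  Y = 241 − 3·7 − 5·211 = -835
ΔY = -835 − (-315) = -520; ΔP = 211 − 107 = 104
Score = (-2)·(-520) + (-2)·104 = 832

832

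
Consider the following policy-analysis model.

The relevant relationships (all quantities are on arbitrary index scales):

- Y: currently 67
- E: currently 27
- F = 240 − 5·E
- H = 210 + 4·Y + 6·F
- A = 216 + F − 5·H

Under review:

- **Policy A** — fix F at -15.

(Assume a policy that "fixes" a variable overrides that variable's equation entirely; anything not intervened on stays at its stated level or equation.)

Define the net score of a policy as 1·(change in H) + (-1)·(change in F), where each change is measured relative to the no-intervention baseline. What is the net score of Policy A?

-600

Baseline:
  Y = 67
  E = 27
  F = 240 − 5·27 = 105
  H = 210 + 4·67 + 6·105 = 1108
Policy A (F := -15):
  Y = 67
  E = 27
  F = -15
  H = 210 + 4·67 + 6·(-15) = 388
ΔH = 388 − 1108 = -720; ΔF = -15 − 105 = -120
Score = 1·(-720) + (-1)·(-120) = -600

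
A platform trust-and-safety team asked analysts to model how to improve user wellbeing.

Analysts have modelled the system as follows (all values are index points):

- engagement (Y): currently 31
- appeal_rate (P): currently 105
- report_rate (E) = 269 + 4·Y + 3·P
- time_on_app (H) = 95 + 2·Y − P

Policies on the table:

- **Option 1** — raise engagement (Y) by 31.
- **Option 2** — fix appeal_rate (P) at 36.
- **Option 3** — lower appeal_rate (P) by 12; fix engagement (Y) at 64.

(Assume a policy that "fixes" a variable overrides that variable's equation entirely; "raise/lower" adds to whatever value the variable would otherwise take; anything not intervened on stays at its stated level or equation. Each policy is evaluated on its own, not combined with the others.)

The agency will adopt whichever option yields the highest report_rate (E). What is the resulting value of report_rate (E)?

Option 1 (Y + 31):
  Y = 31 + 31 = 62
  P = 105
  E = 269 + 4·62 + 3·105 = 832
Option 2 (P := 36):
  Y = 31
  P = 36
  E = 269 + 4·31 + 3·36 = 501
Option 3 (P − 12, Y := 64):
  Y = 64
  P = 105 − 12 = 93
  E = 269 + 4·64 + 3·93 = 804
Comparing — Option 1: E=832, Option 2: E=501, Option 3: E=804. Highest is 832 (Option 1).

832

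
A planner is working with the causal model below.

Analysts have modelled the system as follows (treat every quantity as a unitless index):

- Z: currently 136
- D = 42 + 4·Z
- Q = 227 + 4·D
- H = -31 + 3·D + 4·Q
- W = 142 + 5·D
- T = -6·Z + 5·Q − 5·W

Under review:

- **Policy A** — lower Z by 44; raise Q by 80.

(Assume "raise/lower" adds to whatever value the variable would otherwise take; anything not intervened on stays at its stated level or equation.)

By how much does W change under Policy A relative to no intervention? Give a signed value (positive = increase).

Baseline:
  Z = 136
  D = 42 + 4·136 = 586
  W = 142 + 5·586 = 3072
Policy A (Z − 44, Q + 80):
  Z = 136 − 44 = 92
  D = 42 + 4·92 = 410
  W = 142 + 5·410 = 2192
Change in W: 2192 − 3072 = -880

-880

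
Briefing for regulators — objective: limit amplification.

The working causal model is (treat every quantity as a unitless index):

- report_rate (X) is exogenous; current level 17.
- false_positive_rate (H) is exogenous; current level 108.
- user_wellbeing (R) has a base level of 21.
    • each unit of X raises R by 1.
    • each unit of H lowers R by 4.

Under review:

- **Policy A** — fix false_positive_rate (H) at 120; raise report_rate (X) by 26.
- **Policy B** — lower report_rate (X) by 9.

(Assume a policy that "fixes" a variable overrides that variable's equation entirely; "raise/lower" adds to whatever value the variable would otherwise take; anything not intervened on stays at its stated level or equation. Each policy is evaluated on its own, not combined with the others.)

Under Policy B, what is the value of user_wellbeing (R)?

-403

Policy B (X − 9):
  X = 17 − 9 = 8
  H = 108
  R = 21 + 8 − 4·108 = -403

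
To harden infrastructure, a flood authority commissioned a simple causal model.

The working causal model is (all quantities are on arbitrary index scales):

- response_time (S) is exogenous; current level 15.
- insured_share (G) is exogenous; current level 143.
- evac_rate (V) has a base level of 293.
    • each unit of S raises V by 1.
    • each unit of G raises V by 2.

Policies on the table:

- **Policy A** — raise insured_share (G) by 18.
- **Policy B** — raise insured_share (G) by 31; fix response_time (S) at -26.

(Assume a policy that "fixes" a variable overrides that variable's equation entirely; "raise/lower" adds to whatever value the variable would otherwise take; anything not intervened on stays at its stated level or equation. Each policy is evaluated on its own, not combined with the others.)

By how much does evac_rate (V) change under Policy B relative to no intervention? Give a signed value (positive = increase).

21

Baseline:
  S = 15
  G = 143
  V = 293 + 15 + 2·143 = 594
Policy B (G + 31, S := -26):
  S = -26
  G = 143 + 31 = 174
  V = 293 + (-26) + 2·174 = 615
Change in V: 615 − 594 = 21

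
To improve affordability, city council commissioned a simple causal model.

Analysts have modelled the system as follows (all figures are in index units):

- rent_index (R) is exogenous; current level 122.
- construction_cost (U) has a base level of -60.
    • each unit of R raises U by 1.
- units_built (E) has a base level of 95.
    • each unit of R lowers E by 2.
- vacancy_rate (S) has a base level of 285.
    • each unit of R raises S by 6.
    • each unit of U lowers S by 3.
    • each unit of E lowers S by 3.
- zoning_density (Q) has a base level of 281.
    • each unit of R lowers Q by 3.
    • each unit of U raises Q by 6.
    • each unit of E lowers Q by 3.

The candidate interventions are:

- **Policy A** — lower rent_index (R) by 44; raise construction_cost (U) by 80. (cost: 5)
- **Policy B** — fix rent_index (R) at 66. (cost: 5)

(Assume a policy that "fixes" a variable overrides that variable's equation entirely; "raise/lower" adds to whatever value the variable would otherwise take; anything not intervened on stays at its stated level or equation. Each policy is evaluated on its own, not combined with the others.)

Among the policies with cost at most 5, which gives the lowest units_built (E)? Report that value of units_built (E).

-61

Policy A (R − 44, U + 80):
  R = 122 − 44 = 78
  E = 95 − 2·78 = -61
Policy B (R := 66):
  R = 66
  E = 95 − 2·66 = -37
Comparing — Policy A: E=-61, Policy B: E=-37. Lowest is -61 (Policy A).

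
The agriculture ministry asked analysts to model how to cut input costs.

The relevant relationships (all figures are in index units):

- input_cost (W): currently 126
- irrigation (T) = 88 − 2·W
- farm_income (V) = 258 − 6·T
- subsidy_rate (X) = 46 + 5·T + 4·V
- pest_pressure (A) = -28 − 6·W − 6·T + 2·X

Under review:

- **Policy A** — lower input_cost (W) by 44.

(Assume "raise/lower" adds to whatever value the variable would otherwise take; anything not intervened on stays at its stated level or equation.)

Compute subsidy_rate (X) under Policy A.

Policy A (W − 44):
  W = 126 − 44 = 82
  T = 88 − 2·82 = -76
  V = 258 − 6·(-76) = 714
  X = 46 + 5·(-76) + 4·714 = 2522

2522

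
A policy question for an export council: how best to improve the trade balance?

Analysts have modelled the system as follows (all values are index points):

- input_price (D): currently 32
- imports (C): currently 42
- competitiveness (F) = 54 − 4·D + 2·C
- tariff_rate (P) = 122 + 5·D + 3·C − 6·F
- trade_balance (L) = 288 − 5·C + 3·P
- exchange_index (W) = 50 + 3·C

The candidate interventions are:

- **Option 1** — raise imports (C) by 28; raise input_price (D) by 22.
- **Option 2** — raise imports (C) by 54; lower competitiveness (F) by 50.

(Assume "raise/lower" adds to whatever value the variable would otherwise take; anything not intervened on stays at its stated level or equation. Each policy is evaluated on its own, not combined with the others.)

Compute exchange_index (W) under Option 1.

Option 1 (C + 28, D + 22):
  C = 42 + 28 = 70
  W = 50 + 3·70 = 260

260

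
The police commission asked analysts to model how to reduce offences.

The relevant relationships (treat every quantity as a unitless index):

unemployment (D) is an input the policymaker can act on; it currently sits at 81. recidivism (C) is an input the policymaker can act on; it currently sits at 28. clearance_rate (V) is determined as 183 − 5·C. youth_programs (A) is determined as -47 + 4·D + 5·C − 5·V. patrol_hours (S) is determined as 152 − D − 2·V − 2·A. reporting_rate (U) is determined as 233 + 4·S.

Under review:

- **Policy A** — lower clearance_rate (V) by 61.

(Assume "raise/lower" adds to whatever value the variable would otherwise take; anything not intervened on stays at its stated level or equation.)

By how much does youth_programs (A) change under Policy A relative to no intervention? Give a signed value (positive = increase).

Baseline:
  D = 81
  C = 28
  V = 183 − 5·28 = 43
  A = -47 + 4·81 + 5·28 − 5·43 = 202
Policy A (V − 61):
  D = 81
  C = 28
  V = 183 − 5·28 (−61 from intervention) = -18
  A = -47 + 4·81 + 5·28 − 5·(-18) = 507
Change in A: 507 − 202 = 305

305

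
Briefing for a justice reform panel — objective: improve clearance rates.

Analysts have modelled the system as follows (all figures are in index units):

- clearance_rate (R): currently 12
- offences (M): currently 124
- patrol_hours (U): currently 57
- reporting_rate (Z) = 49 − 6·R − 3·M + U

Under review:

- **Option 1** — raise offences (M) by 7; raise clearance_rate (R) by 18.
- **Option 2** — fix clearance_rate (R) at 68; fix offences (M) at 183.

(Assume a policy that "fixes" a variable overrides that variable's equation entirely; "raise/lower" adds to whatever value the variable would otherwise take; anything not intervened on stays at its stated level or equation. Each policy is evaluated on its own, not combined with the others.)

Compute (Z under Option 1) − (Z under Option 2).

Option 1 (M + 7, R + 18):
  R = 12 + 18 = 30
  M = 124 + 7 = 131
  U = 57
  Z = 49 − 6·30 − 3·131 + 57 = -467
Option 2 (R := 68, M := 183):
  R = 68
  M = 183
  U = 57
  Z = 49 − 6·68 − 3·183 + 57 = -851
Z: -467 − (-851) = 384

384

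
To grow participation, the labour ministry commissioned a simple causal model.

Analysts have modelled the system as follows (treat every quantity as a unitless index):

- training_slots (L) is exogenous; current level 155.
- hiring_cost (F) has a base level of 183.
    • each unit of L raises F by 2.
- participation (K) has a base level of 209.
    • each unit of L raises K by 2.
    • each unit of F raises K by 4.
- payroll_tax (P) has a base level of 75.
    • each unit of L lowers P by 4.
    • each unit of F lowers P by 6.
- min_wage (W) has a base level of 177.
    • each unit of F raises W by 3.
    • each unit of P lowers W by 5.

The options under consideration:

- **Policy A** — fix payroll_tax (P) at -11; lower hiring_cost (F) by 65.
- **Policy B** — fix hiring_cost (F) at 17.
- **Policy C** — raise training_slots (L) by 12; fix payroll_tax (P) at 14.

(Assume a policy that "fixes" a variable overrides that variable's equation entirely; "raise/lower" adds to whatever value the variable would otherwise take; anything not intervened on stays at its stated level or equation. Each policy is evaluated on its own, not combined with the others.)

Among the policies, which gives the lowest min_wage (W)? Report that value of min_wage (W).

1516

Policy A (P := -11, F − 65):
  L = 155
  F = 183 + 2·155 (−65 from intervention) = 428
  P = -11
  W = 177 + 3·428 − 5·(-11) = 1516
Policy B (F := 17):
  L = 155
  F = 17
  P = 75 − 4·155 − 6·17 = -647
  W = 177 + 3·17 − 5·(-647) = 3463
Policy C (L + 12, P := 14):
  L = 155 + 12 = 167
  F = 183 + 2·167 = 517
  P = 14
  W = 177 + 3·517 − 5·14 = 1658
Comparing — Policy A: W=1516, Policy B: W=3463, Policy C: W=1658. Lowest is 1516 (Policy A).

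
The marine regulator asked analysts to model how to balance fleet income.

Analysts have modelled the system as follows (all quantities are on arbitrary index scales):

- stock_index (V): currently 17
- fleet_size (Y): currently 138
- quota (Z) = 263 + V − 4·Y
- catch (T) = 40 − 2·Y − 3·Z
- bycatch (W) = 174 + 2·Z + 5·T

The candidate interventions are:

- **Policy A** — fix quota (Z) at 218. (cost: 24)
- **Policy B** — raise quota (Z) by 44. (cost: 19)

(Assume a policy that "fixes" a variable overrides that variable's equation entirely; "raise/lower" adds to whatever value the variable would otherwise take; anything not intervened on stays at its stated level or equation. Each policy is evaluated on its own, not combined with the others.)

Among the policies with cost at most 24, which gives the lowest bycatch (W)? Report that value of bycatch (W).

Policy A (Z := 218):
  V = 17
  Y = 138
  Z = 218
  T = 40 − 2·138 − 3·218 = -890
  W = 174 + 2·218 + 5·(-890) = -3840
Policy B (Z + 44):
  V = 17
  Y = 138
  Z = 263 + 17 − 4·138 (+44 from intervention) = -228
  T = 40 − 2·138 − 3·(-228) = 448
  W = 174 + 2·(-228) + 5·448 = 1958
Comparing — Policy A: W=-3840, Policy B: W=1958. Lowest is -3840 (Policy A).

-3840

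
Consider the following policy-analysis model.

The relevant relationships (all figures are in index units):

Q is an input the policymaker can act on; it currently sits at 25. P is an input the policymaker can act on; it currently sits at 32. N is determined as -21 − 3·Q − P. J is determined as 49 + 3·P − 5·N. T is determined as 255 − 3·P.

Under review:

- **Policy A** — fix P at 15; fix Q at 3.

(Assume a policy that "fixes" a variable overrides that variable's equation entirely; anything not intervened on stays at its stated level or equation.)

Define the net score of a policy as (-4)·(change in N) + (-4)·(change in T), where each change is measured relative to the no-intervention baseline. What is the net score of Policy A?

-536

Baseline:
  Q = 25
  P = 32
  N = -21 − 3·25 − 32 = -128
  T = 255 − 3·32 = 159
Policy A (P := 15, Q := 3):
  Q = 3
  P = 15
  N = -21 − 3·3 − 15 = -45
  T = 255 − 3·15 = 210
ΔN = -45 − (-128) = 83; ΔT = 210 − 159 = 51
Score = (-4)·83 + (-4)·51 = -536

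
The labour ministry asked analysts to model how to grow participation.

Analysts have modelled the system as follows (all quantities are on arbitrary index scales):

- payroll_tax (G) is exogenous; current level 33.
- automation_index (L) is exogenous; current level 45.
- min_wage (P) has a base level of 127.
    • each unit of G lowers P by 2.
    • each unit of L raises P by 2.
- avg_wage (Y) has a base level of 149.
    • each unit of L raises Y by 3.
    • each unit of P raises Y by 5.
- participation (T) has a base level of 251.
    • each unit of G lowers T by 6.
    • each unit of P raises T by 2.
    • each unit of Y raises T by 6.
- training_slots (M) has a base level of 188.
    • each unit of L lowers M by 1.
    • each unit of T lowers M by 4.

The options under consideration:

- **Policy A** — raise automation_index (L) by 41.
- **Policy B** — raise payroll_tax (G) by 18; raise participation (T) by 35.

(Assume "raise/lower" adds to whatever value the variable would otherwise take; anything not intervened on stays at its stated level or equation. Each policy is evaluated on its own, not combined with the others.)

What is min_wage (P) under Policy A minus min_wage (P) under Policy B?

Policy A (L + 41):
  G = 33
  L = 45 + 41 = 86
  P = 127 − 2·33 + 2·86 = 233
Policy B (G + 18, T + 35):
  G = 33 + 18 = 51
  L = 45
  P = 127 − 2·51 + 2·45 = 115
P: 233 − 115 = 118

118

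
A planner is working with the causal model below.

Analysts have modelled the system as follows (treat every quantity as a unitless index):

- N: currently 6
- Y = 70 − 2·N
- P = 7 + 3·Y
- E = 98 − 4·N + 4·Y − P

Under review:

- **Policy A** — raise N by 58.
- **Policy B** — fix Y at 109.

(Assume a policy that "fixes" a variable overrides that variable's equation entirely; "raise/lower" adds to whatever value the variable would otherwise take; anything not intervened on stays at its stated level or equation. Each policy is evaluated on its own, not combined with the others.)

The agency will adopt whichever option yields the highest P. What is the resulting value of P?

334

Policy A (N + 58):
  N = 6 + 58 = 64
  Y = 70 − 2·64 = -58
  P = 7 + 3·(-58) = -167
Policy B (Y := 109):
  N = 6
  Y = 109
  P = 7 + 3·109 = 334
Comparing — Policy A: P=-167, Policy B: P=334. Highest is 334 (Policy B).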